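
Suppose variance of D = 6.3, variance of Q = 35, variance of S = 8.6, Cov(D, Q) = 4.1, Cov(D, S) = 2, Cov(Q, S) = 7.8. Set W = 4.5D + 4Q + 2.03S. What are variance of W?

variance of W = a²·variance of D + b²·variance of Q + c²·variance of S + 2ab·Cov(D, Q) + 2ac·Cov(D, S) + 2bc·Cov(Q, S), with a = 4.5, b = 4, c = 2.03.
= 127.575 + 560 + 35.43974 + 147.6 + 36.54 + 126.672
= 1033.82674.

variance of W = 1033.82674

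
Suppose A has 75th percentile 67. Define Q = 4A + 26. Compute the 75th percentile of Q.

Since a = 4 > 0 the transformation is increasing, so the 75th percentile of Q = a·(P_{75} of A) + b = 4·67 + 26 = 294.

75th percentile of Q = 294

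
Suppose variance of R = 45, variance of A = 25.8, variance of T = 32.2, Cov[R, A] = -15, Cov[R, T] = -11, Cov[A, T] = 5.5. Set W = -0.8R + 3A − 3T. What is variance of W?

variance of W = 471

variance of W = a²·variance of R + b²·variance of A + c²·variance of T + 2ab·Cov[R, A] + 2ac·Cov[R, T] + 2bc·Cov[A, T], with a = -0.8, b = 3, c = -3.
= 28.8 + 232.2 + 289.8 + 72 + (-52.8) + (-99)
= 471.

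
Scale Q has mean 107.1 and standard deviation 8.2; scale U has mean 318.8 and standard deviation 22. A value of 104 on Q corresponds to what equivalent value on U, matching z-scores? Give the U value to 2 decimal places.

U = 310.48

z = (104 − 107.1)/8.2 ≈ -0.378.
U = 318.8 + z·22 = 318.8 + (104 − 107.1)·22/8.2 ≈ 310.48.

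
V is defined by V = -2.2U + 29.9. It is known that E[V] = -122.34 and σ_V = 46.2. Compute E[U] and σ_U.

E[U] = 69.2, σ_U = 21

From V = -2.2U + 29.9: E[V] = a·E[U] + b, so E[U] = (E[V] − b)/a = (-122.34 − 29.9)/(-2.2) = 69.2.
σ_V = |a|·σ_U, so σ_U = 46.2/|-2.2| = 21.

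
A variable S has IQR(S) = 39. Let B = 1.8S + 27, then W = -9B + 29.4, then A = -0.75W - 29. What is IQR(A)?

IQR(B) = |1.8|·39 = 70.2.
IQR(W) = |-9|·70.2 = 631.8.
IQR(A) = |-0.75|·631.8 = 473.85.

IQR(A) = 473.85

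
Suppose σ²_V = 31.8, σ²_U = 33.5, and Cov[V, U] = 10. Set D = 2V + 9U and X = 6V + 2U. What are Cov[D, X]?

Cov[D, X] = 1564.6

By bilinearity, Cov[D, X] = ac·σ²_V + bd·σ²_U + (ad+bc)·Cov[V, U], with a=2, b=9, c=6, d=2.
ac·σ²_V = 2·6·31.8 = 381.6
bd·σ²_U = 9·2·33.5 = 603
(ad+bc)·Cov[V, U] = (58)·10 = 580
Cov[D, X] = 381.6 + 603 + 580 = 1564.6.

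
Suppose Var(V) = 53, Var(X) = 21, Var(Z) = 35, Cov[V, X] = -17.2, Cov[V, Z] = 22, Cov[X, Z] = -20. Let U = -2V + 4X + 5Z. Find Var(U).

Var(U) = 458.2

Var(U) = a²·Var(V) + b²·Var(X) + c²·Var(Z) + 2ab·Cov[V, X] + 2ac·Cov[V, Z] + 2bc·Cov[X, Z], with a = -2, b = 4, c = 5.
= 212 + 336 + 875 + 275.2 + (-440) + (-800)
= 458.2.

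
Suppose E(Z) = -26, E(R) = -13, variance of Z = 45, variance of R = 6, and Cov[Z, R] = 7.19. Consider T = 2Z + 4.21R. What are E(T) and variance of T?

E(T) = 2·E(Z) + 4.21·E(R) = 2·(-26) + 4.21·(-13) = -106.73.
variance of T = a²·variance of Z + b²·variance of R + 2ab·Cov[Z, R] with a = 2, b = 4.21.
= 2²·45 + 4.21²·6 + 2·2·4.21·7.19
= 180 + 106.3446 + 121.0796 = 407.4242.

E(T) = -106.73, variance of T = 407.4242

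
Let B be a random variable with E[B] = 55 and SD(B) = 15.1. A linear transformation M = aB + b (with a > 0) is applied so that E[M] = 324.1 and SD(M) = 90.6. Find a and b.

SD(M) = a·SD(B) (a > 0), so a = 90.6/15.1 = 6.
E[M] = a·E[B] + b, so b = 324.1 − 6·55 = -5.9.

a = 6, b = -5.9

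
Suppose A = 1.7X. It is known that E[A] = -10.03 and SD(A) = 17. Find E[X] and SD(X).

From A = 1.7X: E[A] = a·E[X] + b, so E[X] = (E[A] − b)/a = (-10.03 − 0)/1.7 = -5.9.
SD(A) = |a|·SD(X), so SD(X) = 17/|1.7| = 10.

E[X] = -5.9, SD(X) = 10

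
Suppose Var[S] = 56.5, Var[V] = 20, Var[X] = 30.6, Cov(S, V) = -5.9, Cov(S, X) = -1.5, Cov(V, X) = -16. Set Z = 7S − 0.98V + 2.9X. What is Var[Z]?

Var[Z] = a²·Var[S] + b²·Var[V] + c²·Var[X] + 2ab·Cov(S, V) + 2ac·Cov(S, X) + 2bc·Cov(V, X), with a = 7, b = -0.98, c = 2.9.
= 2768.5 + 19.208 + 257.346 + 80.948 + (-60.9) + 90.944
= 3156.046.

Var[Z] = 3156.046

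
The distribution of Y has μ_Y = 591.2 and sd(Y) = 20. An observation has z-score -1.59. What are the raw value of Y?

Y = 559.4

Y = μ_Y + z·sd(Y) = 591.2 + (-1.59)·20 = 559.4.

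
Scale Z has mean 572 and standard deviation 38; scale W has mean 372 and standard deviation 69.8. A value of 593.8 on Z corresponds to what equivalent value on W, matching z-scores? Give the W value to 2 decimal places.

W = 412.04

z = (593.8 − 572)/38 ≈ 0.5737.
W = 372 + z·69.8 = 372 + (593.8 − 572)·69.8/38 ≈ 412.04.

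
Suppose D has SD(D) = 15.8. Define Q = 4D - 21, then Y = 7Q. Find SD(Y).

SD(Q) = |4|·15.8 = 63.2.
SD(Y) = |7|·63.2 = 442.4.

SD(Y) = 442.4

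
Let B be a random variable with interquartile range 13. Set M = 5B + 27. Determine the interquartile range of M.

Under M = aB + b, IQR(M) = |a|·IQR(B) = |5|·13 = 65 (shifts cancel; spread scales by |a|).

IQR(M) = 65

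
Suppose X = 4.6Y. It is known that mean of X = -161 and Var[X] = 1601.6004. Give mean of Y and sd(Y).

From X = 4.6Y: mean of X = a·mean of Y + b, so mean of Y = (mean of X − b)/a = (-161 − 0)/4.6 = -35.
sd(X) = √1601.6004 = 40.02.
sd(X) = |a|·sd(Y), so sd(Y) = 40.02/|4.6| = 8.7.

mean of Y = -35, sd(Y) = 8.7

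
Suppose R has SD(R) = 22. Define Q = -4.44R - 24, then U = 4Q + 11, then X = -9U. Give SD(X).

SD(X) = 3516.48

SD(Q) = |-4.44|·22 = 97.68.
SD(U) = |4|·97.68 = 390.72.
SD(X) = |-9|·390.72 = 3516.48.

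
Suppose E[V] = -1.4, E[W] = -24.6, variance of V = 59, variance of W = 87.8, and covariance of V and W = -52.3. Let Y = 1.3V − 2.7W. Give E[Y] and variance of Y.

E[Y] = 64.6, variance of Y = 1106.918

E[Y] = 1.3·E[V] + (-2.7)·E[W] = 1.3·(-1.4) + (-2.7)·(-24.6) = 64.6.
variance of Y = a²·variance of V + b²·variance of W + 2ab·covariance of V and W with a = 1.3, b = -2.7.
= 1.3²·59 + (-2.7)²·87.8 + 2·1.3·(-2.7)·(-52.3)
= 99.71 + 640.062 + 367.146 = 1106.918.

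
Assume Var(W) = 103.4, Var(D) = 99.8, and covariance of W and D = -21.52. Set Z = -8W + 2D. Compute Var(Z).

Var(Z) = a²·Var(W) + b²·Var(D) + 2ab·covariance of W and D with a = -8, b = 2.
= (-8)²·103.4 + 2²·99.8 + 2·(-8)·2·(-21.52)
= 6617.6 + 399.2 + 688.64 = 7705.44.

Var(Z) = 7705.44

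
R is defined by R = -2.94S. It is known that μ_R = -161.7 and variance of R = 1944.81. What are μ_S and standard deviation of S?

μ_S = 55, standard deviation of S = 15

From R = -2.94S: μ_R = a·μ_S + b, so μ_S = (μ_R − b)/a = (-161.7 − 0)/(-2.94) = 55.
standard deviation of R = √1944.81 = 44.1.
standard deviation of R = |a|·standard deviation of S, so standard deviation of S = 44.1/|-2.94| = 15.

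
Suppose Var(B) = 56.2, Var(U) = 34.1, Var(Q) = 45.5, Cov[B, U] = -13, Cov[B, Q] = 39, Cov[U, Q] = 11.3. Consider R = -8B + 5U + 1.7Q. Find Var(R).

Var(R) = 4752.095

Var(R) = a²·Var(B) + b²·Var(U) + c²·Var(Q) + 2ab·Cov[B, U] + 2ac·Cov[B, Q] + 2bc·Cov[U, Q], with a = -8, b = 5, c = 1.7.
= 3596.8 + 852.5 + 131.495 + 1040 + (-1060.8) + 192.1
= 4752.095.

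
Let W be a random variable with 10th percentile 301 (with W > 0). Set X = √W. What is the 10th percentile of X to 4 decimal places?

10th percentile of X = 17.3494

√W is increasing, so P_{10}(X) = g(P_{10}(W)) ≈ 17.3494.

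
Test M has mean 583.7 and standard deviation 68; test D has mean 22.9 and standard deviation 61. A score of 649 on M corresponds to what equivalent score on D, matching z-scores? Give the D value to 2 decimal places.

z = (649 − 583.7)/68 ≈ 0.9603.
D = 22.9 + z·61 = 22.9 + (649 − 583.7)·61/68 ≈ 81.48.

D = 81.48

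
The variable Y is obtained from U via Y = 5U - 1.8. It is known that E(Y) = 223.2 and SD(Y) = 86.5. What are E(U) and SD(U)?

E(U) = 45, SD(U) = 17.3

From Y = 5U - 1.8: E(Y) = a·E(U) + b, so E(U) = (E(Y) − b)/a = (223.2 − (-1.8))/5 = 45.
SD(Y) = |a|·SD(U), so SD(U) = 86.5/|5| = 17.3.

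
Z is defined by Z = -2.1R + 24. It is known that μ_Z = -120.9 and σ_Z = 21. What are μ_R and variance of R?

From Z = -2.1R + 24: μ_Z = a·μ_R + b, so μ_R = (μ_Z − b)/a = (-120.9 − 24)/(-2.1) = 69.
variance of Z = 21² = 441.
variance of Z = a²·variance of R, so variance of R = 441/(-2.1)² = 100.

μ_R = 69, variance of R = 100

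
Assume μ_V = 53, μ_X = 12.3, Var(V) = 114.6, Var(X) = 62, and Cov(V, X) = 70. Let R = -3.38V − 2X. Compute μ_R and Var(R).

μ_R = -203.74, Var(R) = 2503.63624

μ_R = (-3.38)·μ_V + (-2)·μ_X = (-3.38)·53 + (-2)·12.3 = -203.74.
Var(R) = a²·Var(V) + b²·Var(X) + 2ab·Cov(V, X) with a = -3.38, b = -2.
= (-3.38)²·114.6 + (-2)²·62 + 2·(-3.38)·(-2)·70
= 1309.23624 + 248 + 946.4 = 2503.63624.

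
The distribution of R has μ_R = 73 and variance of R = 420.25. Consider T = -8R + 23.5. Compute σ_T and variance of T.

T = -8R + 23.5 is linear with a = -8, b = 23.5.
σ_R = √420.25 = 20.5.
σ_T = |a|·σ_R = |-8|·20.5 = 164.
variance of T = a²·variance of R = (-8)²·420.25 = 26896 (the additive constant 23.5 does not affect variance).

σ_T = 164, variance of T = 26896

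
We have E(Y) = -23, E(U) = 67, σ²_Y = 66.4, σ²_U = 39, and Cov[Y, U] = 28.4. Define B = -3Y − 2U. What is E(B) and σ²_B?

E(B) = -65, σ²_B = 1094.4

E(B) = (-3)·E(Y) + (-2)·E(U) = (-3)·(-23) + (-2)·67 = -65.
σ²_B = a²·σ²_Y + b²·σ²_U + 2ab·Cov[Y, U] with a = -3, b = -2.
= (-3)²·66.4 + (-2)²·39 + 2·(-3)·(-2)·28.4
= 597.6 + 156 + 340.8 = 1094.4.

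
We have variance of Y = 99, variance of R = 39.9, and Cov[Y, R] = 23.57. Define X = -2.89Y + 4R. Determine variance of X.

variance of X = 920.3195

variance of X = a²·variance of Y + b²·variance of R + 2ab·Cov[Y, R] with a = -2.89, b = 4.
= (-2.89)²·99 + 4²·39.9 + 2·(-2.89)·4·23.57
= 826.8579 + 638.4 + (-544.9384) = 920.3195.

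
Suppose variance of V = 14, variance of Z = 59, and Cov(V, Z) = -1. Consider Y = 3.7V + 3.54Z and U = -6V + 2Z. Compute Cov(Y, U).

Cov(Y, U) = 120.76

By bilinearity, Cov(Y, U) = ac·variance of V + bd·variance of Z + (ad+bc)·Cov(V, Z), with a=3.7, b=3.54, c=-6, d=2.
ac·variance of V = 3.7·(-6)·14 = -310.8
bd·variance of Z = 3.54·2·59 = 417.72
(ad+bc)·Cov(V, Z) = (-13.84)·(-1) = 13.84
Cov(Y, U) = -310.8 + 417.72 + 13.84 = 120.76.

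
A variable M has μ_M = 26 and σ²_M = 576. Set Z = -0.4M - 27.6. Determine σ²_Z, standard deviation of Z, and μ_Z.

σ²_Z = 92.16, standard deviation of Z = 9.6, μ_Z = -38

Z = -0.4M - 27.6 is linear with a = -0.4, b = -27.6.
σ²_Z = a²·σ²_M = (-0.4)²·576 = 92.16 (the additive constant -27.6 does not affect variance).
standard deviation of M = √576 = 24.
standard deviation of Z = |a|·standard deviation of M = |-0.4|·24 = 9.6.
μ_Z = a·μ_M + b = (-0.4)·26 + (-27.6) = -38.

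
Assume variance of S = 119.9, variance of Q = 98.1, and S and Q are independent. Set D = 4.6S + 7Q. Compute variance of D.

variance of D = 7343.984

variance of D = a²·variance of S + b²·variance of Q + 2ab·covariance of S and Q with a = 4.6, b = 7.
Independence gives covariance of S and Q = 0.
= 4.6²·119.9 + 7²·98.1 + 2·4.6·7·0
= 2537.084 + 4806.9 + 0 = 7343.984.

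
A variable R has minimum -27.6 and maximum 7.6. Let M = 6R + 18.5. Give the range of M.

Range(M) = 211.2

Range of R = 7.6 − (-27.6) = 35.2.
Range(M) = |a|·Range(R) = |6|·35.2 = 211.2.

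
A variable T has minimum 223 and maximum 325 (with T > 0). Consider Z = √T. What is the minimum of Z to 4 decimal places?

√T is increasing on this domain, so min(Z) comes from min(T) = 223: min(Z) = √(223) ≈ 14.9332.

min(Z) = 14.9332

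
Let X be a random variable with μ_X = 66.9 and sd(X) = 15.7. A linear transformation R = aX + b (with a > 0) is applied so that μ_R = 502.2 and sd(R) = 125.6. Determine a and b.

a = 8, b = -33

sd(R) = a·sd(X) (a > 0), so a = 125.6/15.7 = 8.
μ_R = a·μ_X + b, so b = 502.2 − 8·66.9 = -33.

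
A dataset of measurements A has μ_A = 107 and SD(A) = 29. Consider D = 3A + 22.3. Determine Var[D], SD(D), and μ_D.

D = 3A + 22.3 is linear with a = 3, b = 22.3.
Var[A] = 29² = 841.
Var[D] = a²·Var[A] = 3²·841 = 7569 (the additive constant 22.3 does not affect variance).
SD(D) = |a|·SD(A) = |3|·29 = 87.
μ_D = a·μ_A + b = 3·107 + 22.3 = 343.3.

Var[D] = 7569, SD(D) = 87, μ_D = 343.3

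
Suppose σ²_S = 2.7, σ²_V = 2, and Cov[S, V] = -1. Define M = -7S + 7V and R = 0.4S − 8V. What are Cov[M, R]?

By bilinearity, Cov[M, R] = ac·σ²_S + bd·σ²_V + (ad+bc)·Cov[S, V], with a=-7, b=7, c=0.4, d=-8.
ac·σ²_S = (-7)·0.4·2.7 = -7.56
bd·σ²_V = 7·(-8)·2 = -112
(ad+bc)·Cov[S, V] = (58.8)·(-1) = -58.8
Cov[M, R] = -7.56 + (-112) + (-58.8) = -178.36.

Cov[M, R] = -178.36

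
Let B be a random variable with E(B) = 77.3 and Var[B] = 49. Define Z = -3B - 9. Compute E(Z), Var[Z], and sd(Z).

Z = -3B - 9 is linear with a = -3, b = -9.
E(Z) = a·E(B) + b = (-3)·77.3 + (-9) = -240.9.
Var[Z] = a²·Var[B] = (-3)²·49 = 441 (the additive constant -9 does not affect variance).
sd(B) = √49 = 7.
sd(Z) = |a|·sd(B) = |-3|·7 = 21.

E(Z) = -240.9, Var[Z] = 441, sd(Z) = 21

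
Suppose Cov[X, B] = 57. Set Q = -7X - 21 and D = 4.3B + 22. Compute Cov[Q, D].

Cov[Q, D] = a·c·Cov[X, B] = (-7)·4.3·57 = -1715.7. Additive constants drop out.

Cov[Q, D] = -1715.7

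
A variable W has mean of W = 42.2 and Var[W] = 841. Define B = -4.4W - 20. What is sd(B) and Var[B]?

B = -4.4W - 20 is linear with a = -4.4, b = -20.
sd(W) = √841 = 29.
sd(B) = |a|·sd(W) = |-4.4|·29 = 127.6.
Var[B] = a²·Var[W] = (-4.4)²·841 = 16281.76 (the additive constant -20 does not affect variance).

sd(B) = 127.6, Var[B] = 16281.76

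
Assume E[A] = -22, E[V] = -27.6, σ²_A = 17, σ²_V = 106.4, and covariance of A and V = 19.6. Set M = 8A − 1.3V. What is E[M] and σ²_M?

E[M] = 8·E[A] + (-1.3)·E[V] = 8·(-22) + (-1.3)·(-27.6) = -140.12.
σ²_M = a²·σ²_A + b²·σ²_V + 2ab·covariance of A and V with a = 8, b = -1.3.
= 8²·17 + (-1.3)²·106.4 + 2·8·(-1.3)·19.6
= 1088 + 179.816 + (-407.68) = 860.136.

E[M] = -140.12, σ²_M = 860.136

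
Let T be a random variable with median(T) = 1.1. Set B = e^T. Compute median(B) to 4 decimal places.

median(B) = 3.0042

e^T is monotone on this domain, so median(B) = exp(1.1) ≈ 3.0042.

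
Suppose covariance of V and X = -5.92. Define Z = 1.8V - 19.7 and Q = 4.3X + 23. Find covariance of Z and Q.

covariance of Z and Q = a·c·covariance of V and X = 1.8·4.3·(-5.92) = -45.8208. Additive constants drop out.

covariance of Z and Q = -45.8208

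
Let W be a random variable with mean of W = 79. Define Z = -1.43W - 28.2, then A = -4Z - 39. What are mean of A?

mean of Z = (-1.43)·79 + (-28.2) = -141.17.
mean of A = (-4)·(-141.17) + (-39) = 525.68.

mean of A = 525.68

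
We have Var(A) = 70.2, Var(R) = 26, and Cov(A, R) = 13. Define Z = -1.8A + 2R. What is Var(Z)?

Var(Z) = a²·Var(A) + b²·Var(R) + 2ab·Cov(A, R) with a = -1.8, b = 2.
= (-1.8)²·70.2 + 2²·26 + 2·(-1.8)·2·13
= 227.448 + 104 + (-93.6) = 237.848.

Var(Z) = 237.848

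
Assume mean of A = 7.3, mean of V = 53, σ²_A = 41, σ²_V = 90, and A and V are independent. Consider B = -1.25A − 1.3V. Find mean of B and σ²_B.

mean of B = (-1.25)·mean of A + (-1.3)·mean of V = (-1.25)·7.3 + (-1.3)·53 = -78.025.
σ²_B = a²·σ²_A + b²·σ²_V + 2ab·Cov(A, V) with a = -1.25, b = -1.3.
Independence gives Cov(A, V) = 0.
= (-1.25)²·41 + (-1.3)²·90 + 2·(-1.25)·(-1.3)·0
= 64.0625 + 152.1 + 0 = 216.1625.

mean of B = -78.025, σ²_B = 216.1625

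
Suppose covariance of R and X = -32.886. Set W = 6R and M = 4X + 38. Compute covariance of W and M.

covariance of W and M = a·c·covariance of R and X = 6·4·(-32.886) = -789.264. Additive constants drop out.

covariance of W and M = -789.264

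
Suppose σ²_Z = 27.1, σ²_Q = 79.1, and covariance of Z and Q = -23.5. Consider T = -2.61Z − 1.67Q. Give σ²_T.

σ²_T = a²·σ²_Z + b²·σ²_Q + 2ab·covariance of Z and Q with a = -2.61, b = -1.67.
= (-2.61)²·27.1 + (-1.67)²·79.1 + 2·(-2.61)·(-1.67)·(-23.5)
= 184.60791 + 220.60199 + (-204.8589) = 200.351.

σ²_T = 200.351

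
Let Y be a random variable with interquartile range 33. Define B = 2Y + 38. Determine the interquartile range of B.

Under B = aY + b, IQR(B) = |a|·IQR(Y) = |2|·33 = 66 (shifts cancel; spread scales by |a|).

IQR(B) = 66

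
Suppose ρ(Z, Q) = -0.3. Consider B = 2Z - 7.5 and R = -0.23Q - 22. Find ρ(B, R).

Linear rescalings preserve |correlation|; the slopes 2 and -0.23 have opposite signs, so the correlation flips sign: ρ(B, R) = −ρ(Z, Q) = 0.3.

ρ(B, R) = 0.3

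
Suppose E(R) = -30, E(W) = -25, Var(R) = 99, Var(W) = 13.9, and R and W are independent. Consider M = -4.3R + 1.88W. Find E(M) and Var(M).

E(M) = 82, Var(M) = 1879.63816

E(M) = (-4.3)·E(R) + 1.88·E(W) = (-4.3)·(-30) + 1.88·(-25) = 82.
Var(M) = a²·Var(R) + b²·Var(W) + 2ab·Cov[R, W] with a = -4.3, b = 1.88.
Independence gives Cov[R, W] = 0.
= (-4.3)²·99 + 1.88²·13.9 + 2·(-4.3)·1.88·0
= 1830.51 + 49.12816 + 0 = 1879.63816.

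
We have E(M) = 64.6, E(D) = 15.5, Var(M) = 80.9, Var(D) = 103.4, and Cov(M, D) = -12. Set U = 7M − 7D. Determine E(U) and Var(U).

E(U) = 343.7, Var(U) = 10206.7

E(U) = 7·E(M) + (-7)·E(D) = 7·64.6 + (-7)·15.5 = 343.7.
Var(U) = a²·Var(M) + b²·Var(D) + 2ab·Cov(M, D) with a = 7, b = -7.
= 7²·80.9 + (-7)²·103.4 + 2·7·(-7)·(-12)
= 3964.1 + 5066.6 + 1176 = 10206.7.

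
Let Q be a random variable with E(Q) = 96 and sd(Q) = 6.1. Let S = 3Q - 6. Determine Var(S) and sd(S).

Var(S) = 334.89, sd(S) = 18.3

S = 3Q - 6 is linear with a = 3, b = -6.
Var(Q) = 6.1² = 37.21.
Var(S) = a²·Var(Q) = 3²·37.21 = 334.89 (the additive constant -6 does not affect variance).
sd(S) = |a|·sd(Q) = |3|·6.1 = 18.3.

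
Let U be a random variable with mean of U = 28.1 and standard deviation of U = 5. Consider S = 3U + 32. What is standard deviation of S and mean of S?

standard deviation of S = 15, mean of S = 116.3

S = 3U + 32 is linear with a = 3, b = 32.
standard deviation of S = |a|·standard deviation of U = |3|·5 = 15.
mean of S = a·mean of U + b = 3·28.1 + 32 = 116.3.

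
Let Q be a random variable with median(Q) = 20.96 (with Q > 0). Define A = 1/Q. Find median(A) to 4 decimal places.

median(A) = 0.0477

1/Q is monotone on this domain, so median(A) = 1/(20.96) ≈ 0.0477.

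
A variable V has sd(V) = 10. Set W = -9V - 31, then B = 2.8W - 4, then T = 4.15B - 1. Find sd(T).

sd(T) = 1045.8

sd(W) = |-9|·10 = 90.
sd(B) = |2.8|·90 = 252.
sd(T) = |4.15|·252 = 1045.8.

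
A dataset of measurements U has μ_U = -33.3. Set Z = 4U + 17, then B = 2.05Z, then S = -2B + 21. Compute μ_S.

μ_S = 497.42

μ_Z = 4·(-33.3) + 17 = -116.2.
μ_B = 2.05·(-116.2) = -238.21.
μ_S = (-2)·(-238.21) + 21 = 497.42.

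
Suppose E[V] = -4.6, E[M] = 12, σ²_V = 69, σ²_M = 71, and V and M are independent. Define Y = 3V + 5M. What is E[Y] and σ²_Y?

E[Y] = 46.2, σ²_Y = 2396

E[Y] = 3·E[V] + 5·E[M] = 3·(-4.6) + 5·12 = 46.2.
σ²_Y = a²·σ²_V + b²·σ²_M + 2ab·Cov(V, M) with a = 3, b = 5.
Independence gives Cov(V, M) = 0.
= 3²·69 + 5²·71 + 2·3·5·0
= 621 + 1775 + 0 = 2396.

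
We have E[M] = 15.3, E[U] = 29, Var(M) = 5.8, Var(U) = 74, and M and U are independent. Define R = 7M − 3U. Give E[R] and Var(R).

E[R] = 20.1, Var(R) = 950.2

E[R] = 7·E[M] + (-3)·E[U] = 7·15.3 + (-3)·29 = 20.1.
Var(R) = a²·Var(M) + b²·Var(U) + 2ab·Cov[M, U] with a = 7, b = -3.
Independence gives Cov[M, U] = 0.
= 7²·5.8 + (-3)²·74 + 2·7·(-3)·0
= 284.2 + 666 + 0 = 950.2.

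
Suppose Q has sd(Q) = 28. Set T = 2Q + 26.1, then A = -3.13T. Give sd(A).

sd(A) = 175.28

sd(T) = |2|·28 = 56.
sd(A) = |-3.13|·56 = 175.28.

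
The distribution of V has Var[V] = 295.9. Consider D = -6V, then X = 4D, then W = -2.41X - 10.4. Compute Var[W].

Var[D] = (-6)²·295.9 = 10652.4.
Var[X] = 4²·10652.4 = 170438.4.
Var[W] = (-2.41)²·170438.4 = 989923.27104.

Var[W] = 989923.27104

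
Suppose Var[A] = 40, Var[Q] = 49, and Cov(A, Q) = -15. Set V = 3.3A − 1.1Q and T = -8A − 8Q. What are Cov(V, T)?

Cov(V, T) = -360.8

By bilinearity, Cov(V, T) = ac·Var[A] + bd·Var[Q] + (ad+bc)·Cov(A, Q), with a=3.3, b=-1.1, c=-8, d=-8.
ac·Var[A] = 3.3·(-8)·40 = -1056
bd·Var[Q] = (-1.1)·(-8)·49 = 431.2
(ad+bc)·Cov(A, Q) = (-17.6)·(-15) = 264
Cov(V, T) = -1056 + 431.2 + 264 = -360.8.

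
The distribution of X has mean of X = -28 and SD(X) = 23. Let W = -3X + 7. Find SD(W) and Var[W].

SD(W) = 69, Var[W] = 4761

W = -3X + 7 is linear with a = -3, b = 7.
SD(W) = |a|·SD(X) = |-3|·23 = 69.
Var[X] = 23² = 529.
Var[W] = a²·Var[X] = (-3)²·529 = 4761 (the additive constant 7 does not affect variance).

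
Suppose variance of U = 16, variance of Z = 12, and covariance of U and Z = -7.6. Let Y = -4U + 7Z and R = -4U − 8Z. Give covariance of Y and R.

By bilinearity, covariance of Y and R = ac·variance of U + bd·variance of Z + (ad+bc)·covariance of U and Z, with a=-4, b=7, c=-4, d=-8.
ac·variance of U = (-4)·(-4)·16 = 256
bd·variance of Z = 7·(-8)·12 = -672
(ad+bc)·covariance of U and Z = (4)·(-7.6) = -30.4
covariance of Y and R = 256 + (-672) + (-30.4) = -446.4.

covariance of Y and R = -446.4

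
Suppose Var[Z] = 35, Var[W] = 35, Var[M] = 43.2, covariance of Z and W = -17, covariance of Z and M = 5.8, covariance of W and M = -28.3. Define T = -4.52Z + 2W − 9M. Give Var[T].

Var[T] = 6152.312

Var[T] = a²·Var[Z] + b²·Var[W] + c²·Var[M] + 2ab·covariance of Z and W + 2ac·covariance of Z and M + 2bc·covariance of W and M, with a = -4.52, b = 2, c = -9.
= 715.064 + 140 + 3499.2 + 307.36 + 471.888 + 1018.8
= 6152.312.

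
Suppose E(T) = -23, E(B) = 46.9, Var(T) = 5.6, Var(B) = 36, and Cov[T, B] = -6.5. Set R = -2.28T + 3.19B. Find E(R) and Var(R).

E(R) = 202.051, Var(R) = 490.00224

E(R) = (-2.28)·E(T) + 3.19·E(B) = (-2.28)·(-23) + 3.19·46.9 = 202.051.
Var(R) = a²·Var(T) + b²·Var(B) + 2ab·Cov[T, B] with a = -2.28, b = 3.19.
= (-2.28)²·5.6 + 3.19²·36 + 2·(-2.28)·3.19·(-6.5)
= 29.11104 + 366.3396 + 94.5516 = 490.00224.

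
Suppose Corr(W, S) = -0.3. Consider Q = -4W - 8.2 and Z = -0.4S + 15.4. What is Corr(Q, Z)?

Linear rescalings preserve correlation up to sign; here the slopes -4 and -0.4 have the same sign, so Corr(Q, Z) = Corr(W, S) = -0.3.

Corr(Q, Z) = -0.3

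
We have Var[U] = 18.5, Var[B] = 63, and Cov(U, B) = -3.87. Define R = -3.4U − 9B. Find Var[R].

Var[R] = 5080.016

Var[R] = a²·Var[U] + b²·Var[B] + 2ab·Cov(U, B) with a = -3.4, b = -9.
= (-3.4)²·18.5 + (-9)²·63 + 2·(-3.4)·(-9)·(-3.87)
= 213.86 + 5103 + (-236.844) = 5080.016.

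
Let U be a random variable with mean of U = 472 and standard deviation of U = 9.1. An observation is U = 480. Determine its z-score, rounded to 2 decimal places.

z = (U − mean of U) / standard deviation of U = (480 − 472) / 9.1 ≈ 0.88.

z = 0.88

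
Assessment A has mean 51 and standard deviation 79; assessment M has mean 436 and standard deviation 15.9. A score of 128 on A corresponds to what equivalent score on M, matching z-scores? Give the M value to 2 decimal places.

M = 451.50

z = (128 − 51)/79 ≈ 0.9747.
M = 436 + z·15.9 = 436 + (128 − 51)·15.9/79 ≈ 451.50.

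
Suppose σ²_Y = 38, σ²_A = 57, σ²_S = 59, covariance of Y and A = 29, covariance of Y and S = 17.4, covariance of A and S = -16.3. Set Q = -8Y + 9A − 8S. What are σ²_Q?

σ²_Q = 11223.4

σ²_Q = a²·σ²_Y + b²·σ²_A + c²·σ²_S + 2ab·covariance of Y and A + 2ac·covariance of Y and S + 2bc·covariance of A and S, with a = -8, b = 9, c = -8.
= 2432 + 4617 + 3776 + (-4176) + 2227.2 + 2347.2
= 11223.4.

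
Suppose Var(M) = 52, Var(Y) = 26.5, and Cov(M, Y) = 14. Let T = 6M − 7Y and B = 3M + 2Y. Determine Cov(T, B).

Cov(T, B) = 439

By bilinearity, Cov(T, B) = ac·Var(M) + bd·Var(Y) + (ad+bc)·Cov(M, Y), with a=6, b=-7, c=3, d=2.
ac·Var(M) = 6·3·52 = 936
bd·Var(Y) = (-7)·2·26.5 = -371
(ad+bc)·Cov(M, Y) = (-9)·14 = -126
Cov(T, B) = 936 + (-371) + (-126) = 439.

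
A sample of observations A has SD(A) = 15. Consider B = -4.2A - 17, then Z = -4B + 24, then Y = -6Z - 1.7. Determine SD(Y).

SD(Y) = 1512

SD(B) = |-4.2|·15 = 63.
SD(Z) = |-4|·63 = 252.
SD(Y) = |-6|·252 = 1512.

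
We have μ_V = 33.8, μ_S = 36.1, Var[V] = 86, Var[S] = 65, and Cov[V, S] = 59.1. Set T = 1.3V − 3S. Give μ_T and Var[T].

μ_T = 1.3·μ_V + (-3)·μ_S = 1.3·33.8 + (-3)·36.1 = -64.36.
Var[T] = a²·Var[V] + b²·Var[S] + 2ab·Cov[V, S] with a = 1.3, b = -3.
= 1.3²·86 + (-3)²·65 + 2·1.3·(-3)·59.1
= 145.34 + 585 + (-460.98) = 269.36.

μ_T = -64.36, Var[T] = 269.36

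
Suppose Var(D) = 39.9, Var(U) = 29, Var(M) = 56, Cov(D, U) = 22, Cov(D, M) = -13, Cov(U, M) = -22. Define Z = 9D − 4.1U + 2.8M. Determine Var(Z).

Var(Z) = 2384.75

Var(Z) = a²·Var(D) + b²·Var(U) + c²·Var(M) + 2ab·Cov(D, U) + 2ac·Cov(D, M) + 2bc·Cov(U, M), with a = 9, b = -4.1, c = 2.8.
= 3231.9 + 487.49 + 439.04 + (-1623.6) + (-655.2) + 505.12
= 2384.75.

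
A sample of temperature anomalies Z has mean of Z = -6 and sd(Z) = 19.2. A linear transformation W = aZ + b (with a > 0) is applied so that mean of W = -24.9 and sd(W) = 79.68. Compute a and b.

sd(W) = a·sd(Z) (a > 0), so a = 79.68/19.2 = 4.15.
mean of W = a·mean of Z + b, so b = -24.9 − 4.15·(-6) = 0.

a = 4.15, b = 0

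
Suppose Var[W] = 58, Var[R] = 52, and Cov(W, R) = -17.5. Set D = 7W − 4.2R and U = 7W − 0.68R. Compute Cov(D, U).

Cov(D, U) = 3588.312

By bilinearity, Cov(D, U) = ac·Var[W] + bd·Var[R] + (ad+bc)·Cov(W, R), with a=7, b=-4.2, c=7, d=-0.68.
ac·Var[W] = 7·7·58 = 2842
bd·Var[R] = (-4.2)·(-0.68)·52 = 148.512
(ad+bc)·Cov(W, R) = (-34.16)·(-17.5) = 597.8
Cov(D, U) = 2842 + 148.512 + 597.8 = 3588.312.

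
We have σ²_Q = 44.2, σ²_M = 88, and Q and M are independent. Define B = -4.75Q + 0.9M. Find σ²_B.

σ²_B = 1068.5425

σ²_B = a²·σ²_Q + b²·σ²_M + 2ab·Cov[Q, M] with a = -4.75, b = 0.9.
Independence gives Cov[Q, M] = 0.
= (-4.75)²·44.2 + 0.9²·88 + 2·(-4.75)·0.9·0
= 997.2625 + 71.28 + 0 = 1068.5425.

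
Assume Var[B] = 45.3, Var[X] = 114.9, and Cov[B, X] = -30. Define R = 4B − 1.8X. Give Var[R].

Var[R] = a²·Var[B] + b²·Var[X] + 2ab·Cov[B, X] with a = 4, b = -1.8.
= 4²·45.3 + (-1.8)²·114.9 + 2·4·(-1.8)·(-30)
= 724.8 + 372.276 + 432 = 1529.076.

Var[R] = 1529.076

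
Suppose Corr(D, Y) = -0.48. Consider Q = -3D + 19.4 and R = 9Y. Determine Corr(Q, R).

Corr(Q, R) = 0.48

Linear rescalings preserve |correlation|; the slopes -3 and 9 have opposite signs, so the correlation flips sign: Corr(Q, R) = −Corr(D, Y) = 0.48.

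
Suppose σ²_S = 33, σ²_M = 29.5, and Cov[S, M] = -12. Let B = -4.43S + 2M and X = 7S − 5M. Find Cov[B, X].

By bilinearity, Cov[B, X] = ac·σ²_S + bd·σ²_M + (ad+bc)·Cov[S, M], with a=-4.43, b=2, c=7, d=-5.
ac·σ²_S = (-4.43)·7·33 = -1023.33
bd·σ²_M = 2·(-5)·29.5 = -295
(ad+bc)·Cov[S, M] = (36.15)·(-12) = -433.8
Cov[B, X] = -1023.33 + (-295) + (-433.8) = -1752.13.

Cov[B, X] = -1752.13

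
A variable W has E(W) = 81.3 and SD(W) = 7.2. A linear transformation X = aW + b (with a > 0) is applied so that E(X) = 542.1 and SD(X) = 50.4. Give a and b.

SD(X) = a·SD(W) (a > 0), so a = 50.4/7.2 = 7.
E(X) = a·E(W) + b, so b = 542.1 − 7·81.3 = -27.

a = 7, b = -27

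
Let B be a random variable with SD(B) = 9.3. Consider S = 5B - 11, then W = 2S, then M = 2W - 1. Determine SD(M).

SD(S) = |5|·9.3 = 46.5.
SD(W) = |2|·46.5 = 93.
SD(M) = |2|·93 = 186.

SD(M) = 186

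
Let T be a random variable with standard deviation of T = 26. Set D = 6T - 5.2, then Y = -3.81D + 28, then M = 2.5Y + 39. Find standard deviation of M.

standard deviation of D = |6|·26 = 156.
standard deviation of Y = |-3.81|·156 = 594.36.
standard deviation of M = |2.5|·594.36 = 1485.9.

standard deviation of M = 1485.9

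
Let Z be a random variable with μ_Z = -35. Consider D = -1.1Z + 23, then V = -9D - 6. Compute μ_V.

μ_D = (-1.1)·(-35) + 23 = 61.5.
μ_V = (-9)·61.5 + (-6) = -559.5.

μ_V = -559.5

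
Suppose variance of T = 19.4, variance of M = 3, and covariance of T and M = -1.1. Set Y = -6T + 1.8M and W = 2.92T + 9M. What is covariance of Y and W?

By bilinearity, covariance of Y and W = ac·variance of T + bd·variance of M + (ad+bc)·covariance of T and M, with a=-6, b=1.8, c=2.92, d=9.
ac·variance of T = (-6)·2.92·19.4 = -339.888
bd·variance of M = 1.8·9·3 = 48.6
(ad+bc)·covariance of T and M = (-48.744)·(-1.1) = 53.6184
covariance of Y and W = -339.888 + 48.6 + 53.6184 = -237.6696.

covariance of Y and W = -237.6696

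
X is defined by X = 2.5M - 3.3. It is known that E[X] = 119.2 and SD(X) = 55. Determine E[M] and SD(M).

From X = 2.5M - 3.3: E[X] = a·E[M] + b, so E[M] = (E[X] − b)/a = (119.2 − (-3.3))/2.5 = 49.
SD(X) = |a|·SD(M), so SD(M) = 55/|2.5| = 22.

E[M] = 49, SD(M) = 22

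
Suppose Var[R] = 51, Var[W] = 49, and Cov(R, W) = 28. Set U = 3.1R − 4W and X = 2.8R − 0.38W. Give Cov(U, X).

Cov(U, X) = 170.576

By bilinearity, Cov(U, X) = ac·Var[R] + bd·Var[W] + (ad+bc)·Cov(R, W), with a=3.1, b=-4, c=2.8, d=-0.38.
ac·Var[R] = 3.1·2.8·51 = 442.68
bd·Var[W] = (-4)·(-0.38)·49 = 74.48
(ad+bc)·Cov(R, W) = (-12.378)·28 = -346.584
Cov(U, X) = 442.68 + 74.48 + (-346.584) = 170.576.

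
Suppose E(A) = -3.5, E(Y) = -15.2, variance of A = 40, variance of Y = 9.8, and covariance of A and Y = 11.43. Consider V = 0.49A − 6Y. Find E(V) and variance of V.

E(V) = 0.49·E(A) + (-6)·E(Y) = 0.49·(-3.5) + (-6)·(-15.2) = 89.485.
variance of V = a²·variance of A + b²·variance of Y + 2ab·covariance of A and Y with a = 0.49, b = -6.
= 0.49²·40 + (-6)²·9.8 + 2·0.49·(-6)·11.43
= 9.604 + 352.8 + (-67.2084) = 295.1956.

E(V) = 89.485, variance of V = 295.1956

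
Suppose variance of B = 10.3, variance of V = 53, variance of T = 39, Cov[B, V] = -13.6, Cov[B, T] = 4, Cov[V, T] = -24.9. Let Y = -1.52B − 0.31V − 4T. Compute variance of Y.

variance of Y = a²·variance of B + b²·variance of V + c²·variance of T + 2ab·Cov[B, V] + 2ac·Cov[B, T] + 2bc·Cov[V, T], with a = -1.52, b = -0.31, c = -4.
= 23.79712 + 5.0933 + 624 + (-12.81664) + 48.64 + (-61.752)
= 626.96178.

variance of Y = 626.96178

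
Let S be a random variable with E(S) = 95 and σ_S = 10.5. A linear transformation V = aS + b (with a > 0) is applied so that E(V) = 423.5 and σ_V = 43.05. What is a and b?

σ_V = a·σ_S (a > 0), so a = 43.05/10.5 = 4.1.
E(V) = a·E(S) + b, so b = 423.5 − 4.1·95 = 34.

a = 4.1, b = 34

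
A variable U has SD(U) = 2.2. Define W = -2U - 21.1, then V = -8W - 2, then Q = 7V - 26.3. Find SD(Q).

SD(W) = |-2|·2.2 = 4.4.
SD(V) = |-8|·4.4 = 35.2.
SD(Q) = |7|·35.2 = 246.4.

SD(Q) = 246.4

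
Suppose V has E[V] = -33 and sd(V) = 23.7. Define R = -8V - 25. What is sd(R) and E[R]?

R = -8V - 25 is linear with a = -8, b = -25.
sd(R) = |a|·sd(V) = |-8|·23.7 = 189.6.
E[R] = a·E[V] + b = (-8)·(-33) + (-25) = 239.

sd(R) = 189.6, E[R] = 239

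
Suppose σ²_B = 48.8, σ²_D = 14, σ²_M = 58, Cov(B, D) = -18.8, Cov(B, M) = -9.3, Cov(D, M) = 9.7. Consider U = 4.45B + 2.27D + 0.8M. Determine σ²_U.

σ²_U = 664.8206

σ²_U = a²·σ²_B + b²·σ²_D + c²·σ²_M + 2ab·Cov(B, D) + 2ac·Cov(B, M) + 2bc·Cov(D, M), with a = 4.45, b = 2.27, c = 0.8.
= 966.362 + 72.1406 + 37.12 + (-379.8164) + (-66.216) + 35.2304
= 664.8206.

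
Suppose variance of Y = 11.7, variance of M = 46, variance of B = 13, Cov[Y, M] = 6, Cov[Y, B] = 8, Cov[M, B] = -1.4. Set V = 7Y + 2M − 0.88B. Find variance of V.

variance of V = 841.7352

variance of V = a²·variance of Y + b²·variance of M + c²·variance of B + 2ab·Cov[Y, M] + 2ac·Cov[Y, B] + 2bc·Cov[M, B], with a = 7, b = 2, c = -0.88.
= 573.3 + 184 + 10.0672 + 168 + (-98.56) + 4.928
= 841.7352.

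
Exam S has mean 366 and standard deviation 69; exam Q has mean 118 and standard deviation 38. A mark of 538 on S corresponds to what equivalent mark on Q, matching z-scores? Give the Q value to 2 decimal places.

Q = 212.72

z = (538 − 366)/69 ≈ 2.4928.
Q = 118 + z·38 = 118 + (538 − 366)·38/69 ≈ 212.72.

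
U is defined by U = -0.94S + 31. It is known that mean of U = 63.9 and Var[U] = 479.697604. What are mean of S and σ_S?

From U = -0.94S + 31: mean of U = a·mean of S + b, so mean of S = (mean of U − b)/a = (63.9 − 31)/(-0.94) = -35.
σ_U = √479.697604 = 21.902.
σ_U = |a|·σ_S, so σ_S = 21.902/|-0.94| = 23.3.

mean of S = -35, σ_S = 23.3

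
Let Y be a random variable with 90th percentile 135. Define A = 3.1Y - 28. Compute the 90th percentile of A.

90th percentile of A = 390.5

Since a = 3.1 > 0 the transformation is increasing, so the 90th percentile of A = a·(P_{90} of Y) + b = 3.1·135 + (-28) = 390.5.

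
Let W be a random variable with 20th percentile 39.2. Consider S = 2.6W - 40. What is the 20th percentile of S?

Since a = 2.6 > 0 the transformation is increasing, so the 20th percentile of S = a·(P_{20} of W) + b = 2.6·39.2 + (-40) = 61.92.

20th percentile of S = 61.92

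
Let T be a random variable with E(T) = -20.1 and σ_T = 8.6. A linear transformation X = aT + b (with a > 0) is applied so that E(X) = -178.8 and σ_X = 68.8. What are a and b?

a = 8, b = -18

σ_X = a·σ_T (a > 0), so a = 68.8/8.6 = 8.
E(X) = a·E(T) + b, so b = -178.8 − 8·(-20.1) = -18.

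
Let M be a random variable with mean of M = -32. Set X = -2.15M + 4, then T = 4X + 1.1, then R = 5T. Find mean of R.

mean of X = (-2.15)·(-32) + 4 = 72.8.
mean of T = 4·72.8 + 1.1 = 292.3.
mean of R = 5·292.3 = 1461.5.

mean of R = 1461.5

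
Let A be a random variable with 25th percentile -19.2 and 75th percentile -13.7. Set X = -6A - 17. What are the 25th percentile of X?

Since a = -6 < 0 the transformation is decreasing, reversing order: the 25th percentile of X corresponds to the 75th percentile of A.
So P_{25}(X) = a·P_{75}(A) + b = (-6)·(-13.7) + (-17) = 65.2.

25th percentile of X = 65.2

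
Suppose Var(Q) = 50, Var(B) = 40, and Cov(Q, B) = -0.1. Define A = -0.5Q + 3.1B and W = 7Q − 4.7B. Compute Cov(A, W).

By bilinearity, Cov(A, W) = ac·Var(Q) + bd·Var(B) + (ad+bc)·Cov(Q, B), with a=-0.5, b=3.1, c=7, d=-4.7.
ac·Var(Q) = (-0.5)·7·50 = -175
bd·Var(B) = 3.1·(-4.7)·40 = -582.8
(ad+bc)·Cov(Q, B) = (24.05)·(-0.1) = -2.405
Cov(A, W) = -175 + (-582.8) + (-2.405) = -760.205.

Cov(A, W) = -760.205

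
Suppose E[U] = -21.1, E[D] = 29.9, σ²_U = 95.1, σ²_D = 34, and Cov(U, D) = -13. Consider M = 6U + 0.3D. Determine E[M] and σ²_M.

E[M] = -117.63, σ²_M = 3379.86

E[M] = 6·E[U] + 0.3·E[D] = 6·(-21.1) + 0.3·29.9 = -117.63.
σ²_M = a²·σ²_U + b²·σ²_D + 2ab·Cov(U, D) with a = 6, b = 0.3.
= 6²·95.1 + 0.3²·34 + 2·6·0.3·(-13)
= 3423.6 + 3.06 + (-46.8) = 3379.86.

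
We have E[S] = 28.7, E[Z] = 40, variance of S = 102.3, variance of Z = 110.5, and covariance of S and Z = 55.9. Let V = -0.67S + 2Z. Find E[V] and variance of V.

E[V] = 60.771, variance of V = 338.11047

E[V] = (-0.67)·E[S] + 2·E[Z] = (-0.67)·28.7 + 2·40 = 60.771.
variance of V = a²·variance of S + b²·variance of Z + 2ab·covariance of S and Z with a = -0.67, b = 2.
= (-0.67)²·102.3 + 2²·110.5 + 2·(-0.67)·2·55.9
= 45.92247 + 442 + (-149.812) = 338.11047.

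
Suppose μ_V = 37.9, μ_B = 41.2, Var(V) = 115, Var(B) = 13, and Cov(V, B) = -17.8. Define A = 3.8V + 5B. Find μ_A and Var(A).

μ_A = 350.02, Var(A) = 1309.2

μ_A = 3.8·μ_V + 5·μ_B = 3.8·37.9 + 5·41.2 = 350.02.
Var(A) = a²·Var(V) + b²·Var(B) + 2ab·Cov(V, B) with a = 3.8, b = 5.
= 3.8²·115 + 5²·13 + 2·3.8·5·(-17.8)
= 1660.6 + 325 + (-676.4) = 1309.2.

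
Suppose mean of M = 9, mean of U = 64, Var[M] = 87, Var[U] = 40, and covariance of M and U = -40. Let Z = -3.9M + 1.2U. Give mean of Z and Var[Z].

mean of Z = 41.7, Var[Z] = 1755.27

mean of Z = (-3.9)·mean of M + 1.2·mean of U = (-3.9)·9 + 1.2·64 = 41.7.
Var[Z] = a²·Var[M] + b²·Var[U] + 2ab·covariance of M and U with a = -3.9, b = 1.2.
= (-3.9)²·87 + 1.2²·40 + 2·(-3.9)·1.2·(-40)
= 1323.27 + 57.6 + 374.4 = 1755.27.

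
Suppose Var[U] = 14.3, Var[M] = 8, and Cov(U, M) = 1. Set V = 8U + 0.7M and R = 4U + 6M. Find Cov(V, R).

By bilinearity, Cov(V, R) = ac·Var[U] + bd·Var[M] + (ad+bc)·Cov(U, M), with a=8, b=0.7, c=4, d=6.
ac·Var[U] = 8·4·14.3 = 457.6
bd·Var[M] = 0.7·6·8 = 33.6
(ad+bc)·Cov(U, M) = (50.8)·1 = 50.8
Cov(V, R) = 457.6 + 33.6 + 50.8 = 542.

Cov(V, R) = 542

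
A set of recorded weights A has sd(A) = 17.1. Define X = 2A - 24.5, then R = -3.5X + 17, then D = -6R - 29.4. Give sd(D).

sd(X) = |2|·17.1 = 34.2.
sd(R) = |-3.5|·34.2 = 119.7.
sd(D) = |-6|·119.7 = 718.2.

sd(D) = 718.2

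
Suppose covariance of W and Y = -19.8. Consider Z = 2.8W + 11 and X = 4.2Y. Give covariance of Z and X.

covariance of Z and X = a·c·covariance of W and Y = 2.8·4.2·(-19.8) = -232.848. Additive constants drop out.

covariance of Z and X = -232.848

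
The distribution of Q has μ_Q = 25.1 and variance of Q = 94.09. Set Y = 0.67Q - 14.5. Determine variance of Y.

Y = 0.67Q - 14.5 is linear with a = 0.67, b = -14.5.
variance of Y = a²·variance of Q = 0.67²·94.09 = 42.237001 (the additive constant -14.5 does not affect variance).

variance of Y = 42.237001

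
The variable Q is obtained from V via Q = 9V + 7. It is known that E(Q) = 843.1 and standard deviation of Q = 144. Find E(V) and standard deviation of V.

From Q = 9V + 7: E(Q) = a·E(V) + b, so E(V) = (E(Q) − b)/a = (843.1 − 7)/9 = 92.9.
standard deviation of Q = |a|·standard deviation of V, so standard deviation of V = 144/|9| = 16.

E(V) = 92.9, standard deviation of V = 16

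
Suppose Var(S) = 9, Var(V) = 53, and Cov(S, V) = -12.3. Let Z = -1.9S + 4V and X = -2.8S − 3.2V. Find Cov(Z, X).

By bilinearity, Cov(Z, X) = ac·Var(S) + bd·Var(V) + (ad+bc)·Cov(S, V), with a=-1.9, b=4, c=-2.8, d=-3.2.
ac·Var(S) = (-1.9)·(-2.8)·9 = 47.88
bd·Var(V) = 4·(-3.2)·53 = -678.4
(ad+bc)·Cov(S, V) = (-5.12)·(-12.3) = 62.976
Cov(Z, X) = 47.88 + (-678.4) + 62.976 = -567.544.

Cov(Z, X) = -567.544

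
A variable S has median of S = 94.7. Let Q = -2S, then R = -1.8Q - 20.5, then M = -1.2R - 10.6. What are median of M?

median of Q = (-2)·94.7 = -189.4.
median of R = (-1.8)·(-189.4) + (-20.5) = 320.42.
median of M = (-1.2)·320.42 + (-10.6) = -395.104.

median of M = -395.104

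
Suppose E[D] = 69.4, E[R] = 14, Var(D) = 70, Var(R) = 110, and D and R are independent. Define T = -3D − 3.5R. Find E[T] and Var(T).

E[T] = (-3)·E[D] + (-3.5)·E[R] = (-3)·69.4 + (-3.5)·14 = -257.2.
Var(T) = a²·Var(D) + b²·Var(R) + 2ab·Cov(D, R) with a = -3, b = -3.5.
Independence gives Cov(D, R) = 0.
= (-3)²·70 + (-3.5)²·110 + 2·(-3)·(-3.5)·0
= 630 + 1347.5 + 0 = 1977.5.

E[T] = -257.2, Var(T) = 1977.5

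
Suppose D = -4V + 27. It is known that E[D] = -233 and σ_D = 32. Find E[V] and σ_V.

From D = -4V + 27: E[D] = a·E[V] + b, so E[V] = (E[D] − b)/a = (-233 − 27)/(-4) = 65.
σ_D = |a|·σ_V, so σ_V = 32/|-4| = 8.

E[V] = 65, σ_V = 8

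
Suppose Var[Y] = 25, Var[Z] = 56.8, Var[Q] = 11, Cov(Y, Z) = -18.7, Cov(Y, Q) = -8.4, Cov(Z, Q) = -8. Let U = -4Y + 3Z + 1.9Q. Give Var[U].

Var[U] = 1436.19

Var[U] = a²·Var[Y] + b²·Var[Z] + c²·Var[Q] + 2ab·Cov(Y, Z) + 2ac·Cov(Y, Q) + 2bc·Cov(Z, Q), with a = -4, b = 3, c = 1.9.
= 400 + 511.2 + 39.71 + 448.8 + 127.68 + (-91.2)
= 1436.19.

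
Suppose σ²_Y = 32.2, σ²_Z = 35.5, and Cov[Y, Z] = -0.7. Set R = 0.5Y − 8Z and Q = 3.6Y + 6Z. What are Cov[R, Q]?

Cov[R, Q] = -1627.98

By bilinearity, Cov[R, Q] = ac·σ²_Y + bd·σ²_Z + (ad+bc)·Cov[Y, Z], with a=0.5, b=-8, c=3.6, d=6.
ac·σ²_Y = 0.5·3.6·32.2 = 57.96
bd·σ²_Z = (-8)·6·35.5 = -1704
(ad+bc)·Cov[Y, Z] = (-25.8)·(-0.7) = 18.06
Cov[R, Q] = 57.96 + (-1704) + 18.06 = -1627.98.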